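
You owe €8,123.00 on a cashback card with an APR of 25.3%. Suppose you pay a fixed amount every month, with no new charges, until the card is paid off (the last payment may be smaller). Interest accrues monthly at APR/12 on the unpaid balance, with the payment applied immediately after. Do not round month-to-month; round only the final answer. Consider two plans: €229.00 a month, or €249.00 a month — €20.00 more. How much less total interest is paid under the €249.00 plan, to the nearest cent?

€1,229.18

Monthly rate r = 25.3%/12 = 2.10833% = 0.0210833.
At €229.00/mo: n = ⌈−ln(1 − rB₀/P)/ln(1+r)⌉ = 67 payments (last €8.16); total interest = total paid − €8,123.00 = €6,999.16.
At €249.00/mo: 56 payments (last €197.98); total interest €5,769.98.
Interest saved = €6,999.16 − €5,769.98 = €1,229.18.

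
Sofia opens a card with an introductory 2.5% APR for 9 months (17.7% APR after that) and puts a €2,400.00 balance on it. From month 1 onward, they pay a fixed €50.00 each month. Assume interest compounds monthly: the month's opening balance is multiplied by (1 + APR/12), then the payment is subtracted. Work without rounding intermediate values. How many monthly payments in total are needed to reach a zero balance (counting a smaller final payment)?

Promo months 1–9 at r₀ = 2.5%/12 = 0.00208333; months 10+ at r₁ = 17.7%/12 = 0.01475.
After month 9: iterate B ← B·(1+r₀) − €50.00 for 9 months → €1,991.61.
Then at r₁ with €50.00/mo: n₂ = −ln(1 − r₁·B/P)/ln(1+r₁) ≈ 60.48 → 61 more payments.

70 payments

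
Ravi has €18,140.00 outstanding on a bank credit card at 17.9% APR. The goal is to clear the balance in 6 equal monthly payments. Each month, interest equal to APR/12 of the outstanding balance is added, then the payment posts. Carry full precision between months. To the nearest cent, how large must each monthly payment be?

€3,183.12

Monthly rate r = 17.9%/12 = 1.49167% = 0.0149167.
Level-payment amortization: P = B₀·r / (1 − (1+r)^(−n)) = 18140.00·0.0149167 / (1 − 1.01492^(−6)).
Denominator 1 − (1+r)^(−6) = 0.0850071646.
P = 270.588 / 0.0850071646 ≈ 3183.12.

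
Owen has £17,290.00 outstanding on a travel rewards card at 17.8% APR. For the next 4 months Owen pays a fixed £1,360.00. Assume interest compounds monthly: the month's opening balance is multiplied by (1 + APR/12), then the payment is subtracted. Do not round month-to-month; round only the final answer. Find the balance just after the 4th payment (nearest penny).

£12,776.68

Monthly rate r = 17.8%/12 = 1.48333% = 0.0148333.
Each month: B ← B·(1+r) − £1,360.00.
Month 1: interest £256.47; balance after payment £16,186.47.
Month 2: interest £240.10; balance after payment £15,066.57.
Month 3: interest £223.49; balance after payment £13,930.06.
Month 4: interest £206.63; balance after payment £12,776.68.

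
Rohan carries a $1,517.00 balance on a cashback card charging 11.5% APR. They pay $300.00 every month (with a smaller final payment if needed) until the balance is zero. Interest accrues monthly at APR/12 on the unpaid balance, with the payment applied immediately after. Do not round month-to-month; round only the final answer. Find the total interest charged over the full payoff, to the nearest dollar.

$46

Monthly rate r = 11.5%/12 = 0.958333% = 0.00958333.
Payoff takes n = ⌈−ln(1 − rB₀/P)/ln(1+r)⌉ = ⌈5.208⌉ = 6 payments; the last is $62.66.
Total paid = 5·$300.00 + $62.66 = $1,562.66.
Total interest = total paid − principal = $1,562.66 − $1,517.00 = $45.66.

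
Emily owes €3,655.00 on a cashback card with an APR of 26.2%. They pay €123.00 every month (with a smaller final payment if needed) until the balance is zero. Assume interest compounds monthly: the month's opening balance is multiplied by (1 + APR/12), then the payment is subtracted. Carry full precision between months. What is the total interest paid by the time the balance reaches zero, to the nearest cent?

Monthly rate r = 26.2%/12 = 2.18333% = 0.0218333.
Payoff takes n = ⌈−ln(1 − rB₀/P)/ln(1+r)⌉ = ⌈48.446⌉ = 49 payments; the last is €55.23.
Total paid = 48·€123.00 + €55.23 = €5,959.23.
Total interest = total paid − principal = €5,959.23 − €3,655.00 = €2,304.23.

€2,304.23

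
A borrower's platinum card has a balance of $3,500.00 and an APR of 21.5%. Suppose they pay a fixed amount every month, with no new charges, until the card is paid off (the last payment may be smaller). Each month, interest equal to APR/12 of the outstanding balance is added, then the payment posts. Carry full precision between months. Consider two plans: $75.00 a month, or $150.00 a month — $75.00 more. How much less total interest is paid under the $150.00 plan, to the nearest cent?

$3,065.15

Monthly rate r = 21.5%/12 = 1.79167% = 0.0179167.
At $75.00/mo: n = ⌈−ln(1 − rB₀/P)/ln(1+r)⌉ = 102 payments (last $63.45); total interest = total paid − $3,500.00 = $4,138.45.
At $150.00/mo: 31 payments (last $73.30); total interest $1,073.30.
Interest saved = $4,138.45 − $1,073.30 = $3,065.15.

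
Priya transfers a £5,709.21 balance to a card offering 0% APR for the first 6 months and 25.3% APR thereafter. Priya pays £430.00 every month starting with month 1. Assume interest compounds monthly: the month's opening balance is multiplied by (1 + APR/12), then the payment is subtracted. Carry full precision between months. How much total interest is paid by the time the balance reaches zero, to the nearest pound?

£304

Promo months 1–6 at r₀ = 0%/12 = 0; months 7+ at r₁ = 25.3%/12 = 0.0210833.
After month 6 (no interest yet): B = £5,709.21 − 6·£430.00 = £3,129.21.
Then at r₁ with £430.00/mo: n₂ = −ln(1 − r₁·B/P)/ln(1+r₁) ≈ 7.98 → 8 more payments.
Total paid = 13·£430.00 + £422.80 = £6,012.80; interest = £6,012.80 − £5,709.21 = £303.59.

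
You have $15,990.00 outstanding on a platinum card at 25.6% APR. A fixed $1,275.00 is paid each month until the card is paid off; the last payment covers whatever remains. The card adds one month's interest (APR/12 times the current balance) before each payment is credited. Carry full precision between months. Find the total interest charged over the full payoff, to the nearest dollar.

Monthly rate r = 25.6%/12 = 2.13333% = 0.0213333.
Payoff takes n = ⌈−ln(1 − rB₀/P)/ln(1+r)⌉ = ⌈14.750⌉ = 15 payments; the last is $958.55.
Total paid = 14·$1,275.00 + $958.55 = $18,808.55.
Total interest = total paid − principal = $18,808.55 − $15,990.00 = $2,818.55.

$2,819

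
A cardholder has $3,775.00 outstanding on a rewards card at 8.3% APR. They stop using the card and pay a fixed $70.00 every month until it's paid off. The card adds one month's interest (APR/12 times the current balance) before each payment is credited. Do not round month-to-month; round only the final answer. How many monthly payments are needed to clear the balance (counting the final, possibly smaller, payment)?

68 months

Monthly rate r = 8.3%/12 = 0.691667% = 0.00691667.
Recurrence: B ← B·(1+r) − $70.00.
Month 1: interest $26.11; balance after payment $3,731.11.
Month 2: interest $25.81; balance after payment $3,686.92.
Closed form: n = −ln(1 − rB₀/P)/ln(1+r) = −ln(0.62699)/ln(1.00692) ≈ 67.725, so the balance reaches zero during payment 68.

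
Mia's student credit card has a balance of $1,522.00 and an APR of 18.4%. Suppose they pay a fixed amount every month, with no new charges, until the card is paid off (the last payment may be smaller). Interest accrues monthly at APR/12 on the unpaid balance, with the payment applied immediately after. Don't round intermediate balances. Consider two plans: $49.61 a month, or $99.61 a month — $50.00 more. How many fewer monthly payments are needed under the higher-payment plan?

Monthly rate r = 18.4%/12 = 1.53333% = 0.0153333.
At $49.61/mo: n = ⌈−ln(1 − rB₀/P)/ln(1+r)⌉ = 42 payments (last $38.43); total interest = total paid − $1,522.00 = $550.44.
At $99.61/mo: 18 payments (last $54.25); total interest $225.62.
Payments saved = 42 − 18 = 24.

24 fewer payments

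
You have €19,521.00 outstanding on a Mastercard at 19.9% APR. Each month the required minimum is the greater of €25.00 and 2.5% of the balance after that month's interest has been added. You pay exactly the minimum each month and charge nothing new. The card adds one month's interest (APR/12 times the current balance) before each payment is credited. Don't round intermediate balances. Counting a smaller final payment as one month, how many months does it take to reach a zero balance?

Monthly rate r = 19.9%/12 = 1.65833% = 0.0165833.
While 2.5% of the post-interest balance exceeds €25.00, each month B ← (B·(1+r))·(1 − 0.025), i.e. B shrinks by the factor (1+r)·0.975 = 0.99117.
This holds for months 1–337. Entering month 338 the balance is €982.30; 2.5% of the post-interest balance is now below €25.00, so the flat €25.00 minimum applies from here.
From month 338 a fixed €25.00 at rate r clears €982.30 in 65 more payments. Total: 337 + 65 = 402 months.

402 months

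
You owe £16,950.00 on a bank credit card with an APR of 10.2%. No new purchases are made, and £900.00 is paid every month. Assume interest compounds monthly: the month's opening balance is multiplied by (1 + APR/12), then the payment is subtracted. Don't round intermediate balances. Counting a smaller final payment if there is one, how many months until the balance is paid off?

21 months

Monthly rate r = 10.2%/12 = 0.85% = 0.0085.
Recurrence: B ← B·(1+r) − £900.00.
Month 1: interest £144.07; balance after payment £16,194.08.
Month 2: interest £137.65; balance after payment £15,431.72.
Closed form: n = −ln(1 − rB₀/P)/ln(1+r) = −ln(0.83992)/ln(1.0085) ≈ 20.611, so the balance reaches zero during payment 21.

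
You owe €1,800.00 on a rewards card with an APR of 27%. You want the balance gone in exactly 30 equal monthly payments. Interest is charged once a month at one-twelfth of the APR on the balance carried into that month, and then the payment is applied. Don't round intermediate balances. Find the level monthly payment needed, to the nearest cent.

€83.16

Monthly rate r = 27%/12 = 2.25% = 0.0225.
Level-payment amortization: P = B₀·r / (1 − (1+r)^(−n)) = 1800.00·0.0225 / (1 − 1.0225^(−30)).
Denominator 1 − (1+r)^(−30) = 0.487019922.
P = 40.5 / 0.487019922 ≈ 83.16.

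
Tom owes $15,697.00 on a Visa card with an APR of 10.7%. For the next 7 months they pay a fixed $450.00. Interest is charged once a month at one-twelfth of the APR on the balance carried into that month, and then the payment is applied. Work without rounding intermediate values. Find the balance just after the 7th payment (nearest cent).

Monthly rate r = 10.7%/12 = 0.891667% = 0.00891667.
Each month: B ← B·(1+r) − $450.00.
Month 1: interest $139.96; balance after payment $15,386.96.
Month 2: interest $137.20; balance after payment $15,074.17.
Month 3: interest $134.41; balance after payment $14,758.58.
Month 4: interest $131.60; balance after payment $14,440.17.
Month 5: interest $128.76; balance after payment $14,118.93.
Month 6: interest $125.89; balance after payment $13,794.83.
Month 7: interest $123.00; balance after payment $13,467.83.

$13,467.83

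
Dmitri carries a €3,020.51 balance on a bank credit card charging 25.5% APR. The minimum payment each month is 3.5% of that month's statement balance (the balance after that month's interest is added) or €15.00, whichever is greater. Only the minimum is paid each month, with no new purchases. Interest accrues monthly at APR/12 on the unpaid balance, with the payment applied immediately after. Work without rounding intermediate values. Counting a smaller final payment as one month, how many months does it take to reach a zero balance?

179 months

Monthly rate r = 25.5%/12 = 2.125% = 0.02125.
While 3.5% of the post-interest balance exceeds €15.00, each month B ← (B·(1+r))·(1 − 0.035), i.e. B shrinks by the factor (1+r)·0.965 = 0.98551.
This holds for months 1–136. Entering month 137 the balance is €414.72; 3.5% of the post-interest balance is now below €15.00, so the flat €15.00 minimum applies from here.
From month 137 a fixed €15.00 at rate r clears €414.72 in 43 more payments. Total: 136 + 43 = 179 months.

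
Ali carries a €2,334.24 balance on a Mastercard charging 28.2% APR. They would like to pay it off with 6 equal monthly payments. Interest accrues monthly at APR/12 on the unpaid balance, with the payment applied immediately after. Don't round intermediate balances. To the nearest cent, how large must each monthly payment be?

€421.66

Monthly rate r = 28.2%/12 = 2.35% = 0.0235.
Level-payment amortization: P = B₀·r / (1 − (1+r)^(−n)) = 2334.24·0.0235 / (1 − 1.0235^(−6)).
Denominator 1 − (1+r)^(−6) = 0.130092815.
P = 54.8546 / 0.130092815 ≈ 421.66.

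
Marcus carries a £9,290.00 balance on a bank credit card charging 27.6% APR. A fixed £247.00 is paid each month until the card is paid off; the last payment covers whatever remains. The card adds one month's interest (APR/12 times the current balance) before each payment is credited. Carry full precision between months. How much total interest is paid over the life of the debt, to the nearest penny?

£12,466.37

Monthly rate r = 27.6%/12 = 2.3% = 0.023.
Payoff takes n = ⌈−ln(1 − rB₀/P)/ln(1+r)⌉ = ⌈88.082⌉ = 89 payments; the last is £20.37.
Total paid = 88·£247.00 + £20.37 = £21,756.37.
Total interest = total paid − principal = £21,756.37 − £9,290.00 = £12,466.37.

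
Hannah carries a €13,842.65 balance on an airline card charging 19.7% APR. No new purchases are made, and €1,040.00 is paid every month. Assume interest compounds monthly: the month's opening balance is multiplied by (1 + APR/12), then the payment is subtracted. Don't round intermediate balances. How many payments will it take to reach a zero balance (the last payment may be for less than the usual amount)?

16 payments

Monthly rate r = 19.7%/12 = 1.64167% = 0.0164167.
Recurrence: B ← B·(1+r) − €1,040.00.
Month 1: interest €227.25; balance after payment €13,029.90.
Month 2: interest €213.91; balance after payment €12,203.81.
Closed form: n = −ln(1 − rB₀/P)/ln(1+r) = −ln(0.78149)/ln(1.01642) ≈ 15.141, so the balance reaches zero during payment 16.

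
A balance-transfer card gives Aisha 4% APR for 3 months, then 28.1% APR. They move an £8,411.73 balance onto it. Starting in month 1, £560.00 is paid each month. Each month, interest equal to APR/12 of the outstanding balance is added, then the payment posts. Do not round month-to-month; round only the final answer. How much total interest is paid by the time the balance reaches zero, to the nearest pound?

£1,379

Promo months 1–3 at r₀ = 4%/12 = 0.00333333; months 4+ at r₁ = 28.1%/12 = 0.0234167.
After month 3: iterate B ← B·(1+r₀) − £560.00 for 3 months → £6,810.52.
Then at r₁ with £560.00/mo: n₂ = −ln(1 − r₁·B/P)/ln(1+r₁) ≈ 14.48 → 15 more payments.
Total paid = 17·£560.00 + £270.61 = £9,790.61; interest = £9,790.61 − £8,411.73 = £1,378.88.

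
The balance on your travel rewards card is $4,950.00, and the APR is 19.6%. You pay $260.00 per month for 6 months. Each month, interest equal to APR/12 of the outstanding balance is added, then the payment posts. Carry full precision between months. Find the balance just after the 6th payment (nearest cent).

$3,830.24

Monthly rate r = 19.6%/12 = 1.63333% = 0.0163333.
Each month: B ← B·(1+r) − $260.00.
Month 1: interest $80.85; balance after payment $4,770.85.
Month 2: interest $77.92; balance after payment $4,588.77.
Month 3: interest $74.95; balance after payment $4,403.72.
Month 4: interest $71.93; balance after payment $4,215.65.
Month 5: interest $68.86; balance after payment $4,024.51.
Month 6: interest $65.73; balance after payment $3,830.24.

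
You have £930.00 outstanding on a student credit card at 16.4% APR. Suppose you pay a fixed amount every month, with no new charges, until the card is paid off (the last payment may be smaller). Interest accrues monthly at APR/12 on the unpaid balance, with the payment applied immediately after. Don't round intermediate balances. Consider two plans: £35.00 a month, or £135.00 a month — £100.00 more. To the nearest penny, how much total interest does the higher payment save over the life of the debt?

£179.88

Monthly rate r = 16.4%/12 = 1.36667% = 0.0136667.
At £35.00/mo: n = ⌈−ln(1 − rB₀/P)/ln(1+r)⌉ = 34 payments (last £8.46); total interest = total paid − £930.00 = £233.46.
At £135.00/mo: 8 payments (last £38.58); total interest £53.58.
Interest saved = £233.46 − £53.58 = £179.88.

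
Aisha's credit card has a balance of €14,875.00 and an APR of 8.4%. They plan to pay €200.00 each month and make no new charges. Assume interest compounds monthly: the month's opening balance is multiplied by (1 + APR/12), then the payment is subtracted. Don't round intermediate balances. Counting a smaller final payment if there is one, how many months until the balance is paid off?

Monthly rate r = 8.4%/12 = 0.7% = 0.007.
Recurrence: B ← B·(1+r) − €200.00.
Month 1: interest €104.12; balance after payment €14,779.12.
Month 2: interest €103.45; balance after payment €14,682.58.
Closed form: n = −ln(1 − rB₀/P)/ln(1+r) = −ln(0.47937)/ln(1.007) ≈ 105.406, so the balance reaches zero during payment 106.

106 months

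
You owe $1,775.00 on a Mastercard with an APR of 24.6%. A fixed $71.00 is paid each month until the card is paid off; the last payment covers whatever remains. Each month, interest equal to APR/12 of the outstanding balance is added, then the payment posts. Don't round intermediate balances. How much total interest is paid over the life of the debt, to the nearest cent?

$738.94

Monthly rate r = 24.6%/12 = 2.05% = 0.0205.
Payoff takes n = ⌈−ln(1 − rB₀/P)/ln(1+r)⌉ = ⌈35.405⌉ = 36 payments; the last is $28.94.
Total paid = 35·$71.00 + $28.94 = $2,513.94.
Total interest = total paid − principal = $2,513.94 − $1,775.00 = $738.94.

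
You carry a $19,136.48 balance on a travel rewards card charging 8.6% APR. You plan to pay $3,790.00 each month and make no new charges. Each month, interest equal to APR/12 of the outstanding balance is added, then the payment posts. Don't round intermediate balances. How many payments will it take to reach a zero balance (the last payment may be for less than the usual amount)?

6 months

Monthly rate r = 8.6%/12 = 0.716667% = 0.00716667.
Recurrence: B ← B·(1+r) − $3,790.00.
Month 1: interest $137.14; balance after payment $15,483.62.
Month 2: interest $110.97; balance after payment $11,804.59.
Month 3: interest $84.60; balance after payment $8,099.19.
Month 4: interest $58.04; balance after payment $4,367.23.
Month 5: interest $31.30; balance after payment $608.53.
Month 6: interest $4.36; balance after payment $0.00.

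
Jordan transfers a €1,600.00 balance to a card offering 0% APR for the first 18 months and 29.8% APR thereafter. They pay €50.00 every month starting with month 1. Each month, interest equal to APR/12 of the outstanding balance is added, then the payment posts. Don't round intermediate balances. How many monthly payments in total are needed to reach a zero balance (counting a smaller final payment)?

Promo months 1–18 at r₀ = 0%/12 = 0; months 19+ at r₁ = 29.8%/12 = 0.0248333.
After month 18 (no interest yet): B = €1,600.00 − 18·€50.00 = €700.00.
Then at r₁ with €50.00/mo: n₂ = −ln(1 − r₁·B/P)/ln(1+r₁) ≈ 17.42 → 18 more payments.

36 months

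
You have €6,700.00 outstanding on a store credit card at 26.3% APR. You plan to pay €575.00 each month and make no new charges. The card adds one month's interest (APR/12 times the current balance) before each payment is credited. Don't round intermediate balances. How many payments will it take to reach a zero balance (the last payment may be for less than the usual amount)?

Monthly rate r = 26.3%/12 = 2.19167% = 0.0219167.
Recurrence: B ← B·(1+r) − €575.00.
Month 1: interest €146.84; balance after payment €6,271.84.
Month 2: interest €137.46; balance after payment €5,834.30.
Closed form: n = −ln(1 − rB₀/P)/ln(1+r) = −ln(0.74462)/ln(1.02192) ≈ 13.601, so the balance reaches zero during payment 14.

14 months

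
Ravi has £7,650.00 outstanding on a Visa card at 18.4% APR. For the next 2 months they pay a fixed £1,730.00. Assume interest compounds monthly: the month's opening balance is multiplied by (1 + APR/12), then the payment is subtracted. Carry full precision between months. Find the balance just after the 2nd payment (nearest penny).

Monthly rate r = 18.4%/12 = 1.53333% = 0.0153333.
Each month: B ← B·(1+r) − £1,730.00.
Month 1: interest £117.30; balance after payment £6,037.30.
Month 2: interest £92.57; balance after payment £4,399.87.

£4,399.87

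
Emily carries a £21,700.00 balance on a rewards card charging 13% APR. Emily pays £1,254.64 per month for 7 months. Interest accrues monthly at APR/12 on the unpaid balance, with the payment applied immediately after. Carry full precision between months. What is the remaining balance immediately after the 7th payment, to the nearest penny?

Monthly rate r = 13%/12 = 1.08333% = 0.0108333.
Each month: B ← B·(1+r) − £1,254.64.
Month 1: interest £235.08; balance after payment £20,680.44.
Month 2: interest £224.04; balance after payment £19,649.84.
Month 3: interest £212.87; balance after payment £18,608.07.
Month 4: interest £201.59; balance after payment £17,555.02.
Month 5: interest £190.18; balance after payment £16,490.56.
Month 6: interest £178.65; balance after payment £15,414.57.
Month 7: interest £166.99; balance after payment £14,326.92.

£14,326.92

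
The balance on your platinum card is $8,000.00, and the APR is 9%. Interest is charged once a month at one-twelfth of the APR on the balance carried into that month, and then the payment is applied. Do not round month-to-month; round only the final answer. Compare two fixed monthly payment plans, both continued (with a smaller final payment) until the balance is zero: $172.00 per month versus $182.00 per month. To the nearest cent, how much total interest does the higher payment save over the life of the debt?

$132.46

Monthly rate r = 9%/12 = 0.75% = 0.0075.
At $172.00/mo: n = ⌈−ln(1 − rB₀/P)/ln(1+r)⌉ = 58 payments (last $71.30); total interest = total paid − $8,000.00 = $1,875.30.
At $182.00/mo: 54 payments (last $96.84); total interest $1,742.84.
Interest saved = $1,875.30 − $1,742.84 = $132.46.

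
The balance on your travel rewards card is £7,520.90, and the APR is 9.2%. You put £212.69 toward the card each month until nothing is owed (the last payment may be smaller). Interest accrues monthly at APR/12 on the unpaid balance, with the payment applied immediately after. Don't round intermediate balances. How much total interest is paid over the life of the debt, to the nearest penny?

£1,285.47

Monthly rate r = 9.2%/12 = 0.766667% = 0.00766667.
Payoff takes n = ⌈−ln(1 − rB₀/P)/ln(1+r)⌉ = ⌈41.404⌉ = 42 payments; the last is £86.08.
Total paid = 41·£212.69 + £86.08 = £8,806.37.
Total interest = total paid − principal = £8,806.37 − £7,520.90 = £1,285.47.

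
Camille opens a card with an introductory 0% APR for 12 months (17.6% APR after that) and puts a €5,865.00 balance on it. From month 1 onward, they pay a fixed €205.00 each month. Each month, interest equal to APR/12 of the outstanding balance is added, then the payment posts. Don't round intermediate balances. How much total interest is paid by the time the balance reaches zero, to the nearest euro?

€526

Promo months 1–12 at r₀ = 0%/12 = 0; months 13+ at r₁ = 17.6%/12 = 0.0146667.
After month 12 (no interest yet): B = €5,865.00 − 12·€205.00 = €3,405.00.
Then at r₁ with €205.00/mo: n₂ = −ln(1 − r₁·B/P)/ln(1+r₁) ≈ 19.18 → 20 more payments.
Total paid = 31·€205.00 + €36.19 = €6,391.19; interest = €6,391.19 − €5,865.00 = €526.19.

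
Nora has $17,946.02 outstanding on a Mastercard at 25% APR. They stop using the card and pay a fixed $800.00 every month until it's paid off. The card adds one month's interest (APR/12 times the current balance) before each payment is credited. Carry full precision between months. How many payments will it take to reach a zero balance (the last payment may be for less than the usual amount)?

Monthly rate r = 25%/12 = 2.08333% = 0.0208333.
Recurrence: B ← B·(1+r) − $800.00.
Month 1: interest $373.88; balance after payment $17,519.90.
Month 2: interest $365.00; balance after payment $17,084.89.
Closed form: n = −ln(1 − rB₀/P)/ln(1+r) = −ln(0.53266)/ln(1.02083) ≈ 30.548, so the balance reaches zero during payment 31.

31 payments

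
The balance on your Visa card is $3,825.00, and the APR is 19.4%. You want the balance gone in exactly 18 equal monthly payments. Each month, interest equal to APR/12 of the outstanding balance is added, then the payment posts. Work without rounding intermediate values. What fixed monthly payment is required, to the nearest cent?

Monthly rate r = 19.4%/12 = 1.61667% = 0.0161667.
Level-payment amortization: P = B₀·r / (1 − (1+r)^(−n)) = 3825.00·0.0161667 / (1 − 1.01617^(−18)).
Denominator 1 − (1+r)^(−18) = 0.250742677.
P = 61.8375 / 0.250742677 ≈ 246.62.

$246.62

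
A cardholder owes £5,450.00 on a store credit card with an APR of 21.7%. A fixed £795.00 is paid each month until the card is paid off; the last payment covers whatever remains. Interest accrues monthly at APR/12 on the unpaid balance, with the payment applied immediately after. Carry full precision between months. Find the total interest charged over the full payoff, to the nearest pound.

£423

Monthly rate r = 21.7%/12 = 1.80833% = 0.0180833.
Payoff takes n = ⌈−ln(1 − rB₀/P)/ln(1+r)⌉ = ⌈7.385⌉ = 8 payments; the last is £307.75.
Total paid = 7·£795.00 + £307.75 = £5,872.75.
Total interest = total paid − principal = £5,872.75 − £5,450.00 = £422.75.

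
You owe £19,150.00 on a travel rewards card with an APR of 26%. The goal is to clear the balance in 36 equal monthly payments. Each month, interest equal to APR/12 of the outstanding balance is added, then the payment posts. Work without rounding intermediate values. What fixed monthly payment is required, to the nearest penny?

£771.57

Monthly rate r = 26%/12 = 2.16667% = 0.0216667.
Level-payment amortization: P = B₀·r / (1 − (1+r)^(−n)) = 19150.00·0.0216667 / (1 − 1.02167^(−36)).
Denominator 1 − (1+r)^(−36) = 0.537759567.
P = 414.917 / 0.537759567 ≈ 771.57.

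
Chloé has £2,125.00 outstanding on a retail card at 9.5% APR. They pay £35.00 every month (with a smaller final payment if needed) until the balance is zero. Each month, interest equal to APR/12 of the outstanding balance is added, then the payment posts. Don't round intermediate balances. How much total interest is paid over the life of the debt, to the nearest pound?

Monthly rate r = 9.5%/12 = 0.791667% = 0.00791667.
Payoff takes n = ⌈−ln(1 − rB₀/P)/ln(1+r)⌉ = ⌈83.088⌉ = 84 payments; the last is £3.08.
Total paid = 83·£35.00 + £3.08 = £2,908.08.
Total interest = total paid − principal = £2,908.08 − £2,125.00 = £783.08.

£783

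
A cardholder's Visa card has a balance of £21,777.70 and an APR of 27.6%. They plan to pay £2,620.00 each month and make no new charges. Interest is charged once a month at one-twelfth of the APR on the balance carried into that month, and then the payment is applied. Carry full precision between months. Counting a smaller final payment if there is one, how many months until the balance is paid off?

Monthly rate r = 27.6%/12 = 2.3% = 0.023.
Recurrence: B ← B·(1+r) − £2,620.00.
Month 1: interest £500.89; balance after payment £19,658.59.
Month 2: interest £452.15; balance after payment £17,490.73.
Closed form: n = −ln(1 − rB₀/P)/ln(1+r) = −ln(0.80882)/ln(1.023) ≈ 9.331, so the balance reaches zero during payment 10.

10 months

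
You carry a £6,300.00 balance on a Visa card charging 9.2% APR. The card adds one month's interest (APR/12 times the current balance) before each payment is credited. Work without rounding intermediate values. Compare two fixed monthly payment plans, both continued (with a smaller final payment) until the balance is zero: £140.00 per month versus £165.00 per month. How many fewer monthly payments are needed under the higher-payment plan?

10 fewer payments

Monthly rate r = 9.2%/12 = 0.766667% = 0.00766667.
At £140.00/mo: n = ⌈−ln(1 − rB₀/P)/ln(1+r)⌉ = 56 payments (last £56.25); total interest = total paid − £6,300.00 = £1,456.25.
At £165.00/mo: 46 payments (last £57.50); total interest £1,182.50.
Payments saved = 56 − 46 = 10.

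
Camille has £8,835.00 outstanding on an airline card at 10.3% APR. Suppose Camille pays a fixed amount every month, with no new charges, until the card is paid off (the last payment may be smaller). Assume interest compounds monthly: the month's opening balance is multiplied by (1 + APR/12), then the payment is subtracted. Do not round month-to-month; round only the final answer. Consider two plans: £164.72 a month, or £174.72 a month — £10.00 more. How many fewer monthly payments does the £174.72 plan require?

6 fewer payments

Monthly rate r = 10.3%/12 = 0.858333% = 0.00858333.
At £164.72/mo: n = ⌈−ln(1 − rB₀/P)/ln(1+r)⌉ = 73 payments (last £29.53); total interest = total paid − £8,835.00 = £3,054.37.
At £174.72/mo: 67 payments (last £105.09); total interest £2,801.61.
Payments saved = 73 − 67 = 6.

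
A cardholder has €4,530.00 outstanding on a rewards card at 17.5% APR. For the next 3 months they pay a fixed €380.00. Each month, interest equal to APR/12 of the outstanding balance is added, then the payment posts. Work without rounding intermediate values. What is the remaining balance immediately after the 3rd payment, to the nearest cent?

Monthly rate r = 17.5%/12 = 1.45833% = 0.0145833.
Each month: B ← B·(1+r) − €380.00.
Month 1: interest €66.06; balance after payment €4,216.06.
Month 2: interest €61.48; balance after payment €3,897.55.
Month 3: interest €56.84; balance after payment €3,574.39.

€3,574.39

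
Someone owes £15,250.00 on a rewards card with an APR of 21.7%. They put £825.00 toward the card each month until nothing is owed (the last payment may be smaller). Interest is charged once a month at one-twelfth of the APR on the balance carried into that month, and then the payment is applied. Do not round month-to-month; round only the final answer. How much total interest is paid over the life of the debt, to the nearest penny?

£3,481.04

Monthly rate r = 21.7%/12 = 1.80833% = 0.0180833.
Payoff takes n = ⌈−ln(1 − rB₀/P)/ln(1+r)⌉ = ⌈22.702⌉ = 23 payments; the last is £581.04.
Total paid = 22·£825.00 + £581.04 = £18,731.04.
Total interest = total paid − principal = £18,731.04 − £15,250.00 = £3,481.04.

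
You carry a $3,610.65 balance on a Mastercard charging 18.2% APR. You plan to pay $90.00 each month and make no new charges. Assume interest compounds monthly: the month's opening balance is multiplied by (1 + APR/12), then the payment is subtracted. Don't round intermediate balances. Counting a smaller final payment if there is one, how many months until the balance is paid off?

63 months

Monthly rate r = 18.2%/12 = 1.51667% = 0.0151667.
Recurrence: B ← B·(1+r) − $90.00.
Month 1: interest $54.76; balance after payment $3,575.41.
Month 2: interest $54.23; balance after payment $3,539.64.
Closed form: n = −ln(1 − rB₀/P)/ln(1+r) = −ln(0.39154)/ln(1.01517) ≈ 62.292, so the balance reaches zero during payment 63.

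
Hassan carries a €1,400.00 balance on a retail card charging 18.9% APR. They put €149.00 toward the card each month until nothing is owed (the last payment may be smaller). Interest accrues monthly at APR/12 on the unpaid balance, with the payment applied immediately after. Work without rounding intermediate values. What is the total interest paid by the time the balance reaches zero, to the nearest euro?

€127

Monthly rate r = 18.9%/12 = 1.575% = 0.01575.
Payoff takes n = ⌈−ln(1 − rB₀/P)/ln(1+r)⌉ = ⌈10.248⌉ = 11 payments; the last is €37.22.
Total paid = 10·€149.00 + €37.22 = €1,527.22.
Total interest = total paid − principal = €1,527.22 − €1,400.00 = €127.22.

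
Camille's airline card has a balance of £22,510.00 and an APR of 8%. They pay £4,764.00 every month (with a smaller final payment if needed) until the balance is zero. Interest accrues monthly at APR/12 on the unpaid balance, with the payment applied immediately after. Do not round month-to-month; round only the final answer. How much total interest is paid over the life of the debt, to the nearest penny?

£440.68

Monthly rate r = 8%/12 = 0.666667% = 0.00666667.
Payoff takes n = ⌈−ln(1 − rB₀/P)/ln(1+r)⌉ = ⌈4.817⌉ = 5 payments; the last is £3,894.68.
Total paid = 4·£4,764.00 + £3,894.68 = £22,950.68.
Total interest = total paid − principal = £22,950.68 − £22,510.00 = £440.68.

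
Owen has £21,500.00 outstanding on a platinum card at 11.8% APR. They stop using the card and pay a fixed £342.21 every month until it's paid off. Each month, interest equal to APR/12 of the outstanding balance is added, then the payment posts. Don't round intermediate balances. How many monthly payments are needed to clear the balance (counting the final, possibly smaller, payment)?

99 payments

Monthly rate r = 11.8%/12 = 0.983333% = 0.00983333.
Recurrence: B ← B·(1+r) − £342.21.
Month 1: interest £211.42; balance after payment £21,369.21.
Month 2: interest £210.13; balance after payment £21,237.13.
Closed form: n = −ln(1 − rB₀/P)/ln(1+r) = −ln(0.3822)/ln(1.00983) ≈ 98.291, so the balance reaches zero during payment 99.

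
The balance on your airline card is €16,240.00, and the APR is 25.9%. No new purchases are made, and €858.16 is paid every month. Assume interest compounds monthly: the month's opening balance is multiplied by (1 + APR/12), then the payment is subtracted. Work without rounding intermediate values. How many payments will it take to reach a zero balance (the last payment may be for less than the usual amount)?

Monthly rate r = 25.9%/12 = 2.15833% = 0.0215833.
Recurrence: B ← B·(1+r) − €858.16.
Month 1: interest €350.51; balance after payment €15,732.35.
Month 2: interest €339.56; balance after payment €15,213.75.
Closed form: n = −ln(1 − rB₀/P)/ln(1+r) = −ln(0.59155)/ln(1.02158) ≈ 24.586, so the balance reaches zero during payment 25.

25 payments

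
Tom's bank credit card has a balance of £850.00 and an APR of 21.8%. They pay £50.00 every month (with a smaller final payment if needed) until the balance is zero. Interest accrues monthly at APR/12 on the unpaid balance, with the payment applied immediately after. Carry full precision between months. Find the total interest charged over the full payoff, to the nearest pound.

Monthly rate r = 21.8%/12 = 1.81667% = 0.0181667.
Payoff takes n = ⌈−ln(1 − rB₀/P)/ln(1+r)⌉ = ⌈20.517⌉ = 21 payments; the last is £25.95.
Total paid = 20·£50.00 + £25.95 = £1,025.95.
Total interest = total paid − principal = £1,025.95 − £850.00 = £175.95.

£176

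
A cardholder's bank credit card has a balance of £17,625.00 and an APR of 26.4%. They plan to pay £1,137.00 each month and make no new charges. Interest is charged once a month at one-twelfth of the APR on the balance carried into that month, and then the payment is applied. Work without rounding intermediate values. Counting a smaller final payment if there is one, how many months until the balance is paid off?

20 payments

Monthly rate r = 26.4%/12 = 2.2% = 0.022.
Recurrence: B ← B·(1+r) − £1,137.00.
Month 1: interest £387.75; balance after payment £16,875.75.
Month 2: interest £371.27; balance after payment £16,110.02.
Closed form: n = −ln(1 − rB₀/P)/ln(1+r) = −ln(0.65897)/ln(1.022) ≈ 19.166, so the balance reaches zero during payment 20.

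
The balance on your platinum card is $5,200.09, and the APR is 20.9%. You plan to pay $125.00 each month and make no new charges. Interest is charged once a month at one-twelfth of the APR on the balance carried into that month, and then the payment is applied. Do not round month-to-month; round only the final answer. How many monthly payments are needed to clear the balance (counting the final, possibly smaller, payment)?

75 months

Monthly rate r = 20.9%/12 = 1.74167% = 0.0174167.
Recurrence: B ← B·(1+r) − $125.00.
Month 1: interest $90.57; balance after payment $5,165.66.
Month 2: interest $89.97; balance after payment $5,130.63.
Closed form: n = −ln(1 − rB₀/P)/ln(1+r) = −ln(0.27545)/ln(1.01742) ≈ 74.672, so the balance reaches zero during payment 75.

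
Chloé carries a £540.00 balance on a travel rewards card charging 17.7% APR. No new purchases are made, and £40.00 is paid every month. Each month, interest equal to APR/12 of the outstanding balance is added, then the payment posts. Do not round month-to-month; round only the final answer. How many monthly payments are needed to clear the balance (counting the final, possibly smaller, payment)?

16 months

Monthly rate r = 17.7%/12 = 1.475% = 0.01475.
Recurrence: B ← B·(1+r) − £40.00.
Month 1: interest £7.96; balance after payment £507.97.
Month 2: interest £7.49; balance after payment £475.46.
Closed form: n = −ln(1 − rB₀/P)/ln(1+r) = −ln(0.80088)/ln(1.01475) ≈ 15.165, so the balance reaches zero during payment 16.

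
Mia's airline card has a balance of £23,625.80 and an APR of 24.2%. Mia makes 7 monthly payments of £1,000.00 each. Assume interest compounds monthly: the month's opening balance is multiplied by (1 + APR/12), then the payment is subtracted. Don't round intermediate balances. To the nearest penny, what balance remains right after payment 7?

£19,731.65

Monthly rate r = 24.2%/12 = 2.01667% = 0.0201667.
Each month: B ← B·(1+r) − £1,000.00.
Month 1: interest £476.45; balance after payment £23,102.25.
Month 2: interest £465.90; balance after payment £22,568.15.
Month 3: interest £455.12; balance after payment £22,023.27.
Month 4: interest £444.14; balance after payment £21,467.41.
Month 5: interest £432.93; balance after payment £20,900.34.
Month 6: interest £421.49; balance after payment £20,321.83.
Month 7: interest £409.82; balance after payment £19,731.65.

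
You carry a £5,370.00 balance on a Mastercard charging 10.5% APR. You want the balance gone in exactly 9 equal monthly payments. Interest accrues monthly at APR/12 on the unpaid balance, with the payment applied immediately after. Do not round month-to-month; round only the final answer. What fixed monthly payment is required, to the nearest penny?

Monthly rate r = 10.5%/12 = 0.875% = 0.00875.
Level-payment amortization: P = B₀·r / (1 − (1+r)^(−n)) = 5370.00·0.00875 / (1 − 1.00875^(−9)).
Denominator 1 − (1+r)^(−9) = 0.0754123877.
P = 46.9875 / 0.0754123877 ≈ 623.07.

£623.07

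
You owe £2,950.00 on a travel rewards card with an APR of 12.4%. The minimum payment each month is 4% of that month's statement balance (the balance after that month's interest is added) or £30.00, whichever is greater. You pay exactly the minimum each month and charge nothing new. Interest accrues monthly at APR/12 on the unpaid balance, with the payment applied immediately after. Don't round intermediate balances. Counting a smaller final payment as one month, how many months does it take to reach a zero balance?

Monthly rate r = 12.4%/12 = 1.03333% = 0.0103333.
While 4% of the post-interest balance exceeds £30.00, each month B ← (B·(1+r))·(1 − 0.04), i.e. B shrinks by the factor (1+r)·0.96 = 0.96992.
This holds for months 1–46. Entering month 47 the balance is £723.89; 4% of the post-interest balance is now below £30.00, so the flat £30.00 minimum applies from here.
From month 47 a fixed £30.00 at rate r clears £723.89 in 28 more payments. Total: 46 + 28 = 74 months.

74 months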